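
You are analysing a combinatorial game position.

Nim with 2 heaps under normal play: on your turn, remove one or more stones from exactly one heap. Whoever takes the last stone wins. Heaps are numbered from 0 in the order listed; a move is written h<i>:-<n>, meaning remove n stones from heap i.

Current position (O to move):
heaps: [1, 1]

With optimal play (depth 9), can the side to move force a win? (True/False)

O winning at [(1,1)]: False

[(1,1)] O move#1: h0:-1:-1/(0,1)*, h1:-1:-1/(1,0)
[(0,1)] X move#2: h1:-1:+1/(0,0)*
[(0,0)] end (terminal -1, O#3); searched (1,1) to 9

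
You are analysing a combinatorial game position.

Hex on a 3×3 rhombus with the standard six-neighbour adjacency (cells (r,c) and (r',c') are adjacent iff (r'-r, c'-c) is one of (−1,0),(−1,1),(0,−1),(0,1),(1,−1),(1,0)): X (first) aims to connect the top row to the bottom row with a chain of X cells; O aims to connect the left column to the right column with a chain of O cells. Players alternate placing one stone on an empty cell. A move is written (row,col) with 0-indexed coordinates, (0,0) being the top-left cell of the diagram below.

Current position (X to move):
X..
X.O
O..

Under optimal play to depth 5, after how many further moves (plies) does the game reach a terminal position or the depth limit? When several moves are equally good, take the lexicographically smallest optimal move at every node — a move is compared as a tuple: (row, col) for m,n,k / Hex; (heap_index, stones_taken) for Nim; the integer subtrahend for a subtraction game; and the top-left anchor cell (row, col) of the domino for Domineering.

ply 1, X at X../X.O/O.. | (0,1)=-1→XX./X.O/O..*; (0,2)=-1→X.X/X.O/O..; (1,1)=-1→X../XXO/O..; (2,1)=-1→X../X.O/OX.; (2,2)=-1→X../X.O/O.X
ply 2, O at XX./X.O/O.. | (0,2)=+1→XXO/X.O/O..*; (1,1)=+1→XX./XOO/O..; (2,1)=+1→XX./X.O/OO.; (2,2)=+1→XX./X.O/O.O
ply 3, X at XXO/X.O/O.. | (1,1)=-1→XXO/XXO/O..*; (2,1)=-1→XXO/X.O/OX.; (2,2)=-1→XXO/X.O/O.X
ply 4, O at XXO/XXO/O.. | (2,1)=+1→XXO/XXO/OO.*; (2,2)=-1→XXO/XXO/O.O
ply 5: XXO/XXO/OO. is terminal -1 (X); from X../X.O/O.. depth 5

PV length from [X../X.O/O..]: 4 plies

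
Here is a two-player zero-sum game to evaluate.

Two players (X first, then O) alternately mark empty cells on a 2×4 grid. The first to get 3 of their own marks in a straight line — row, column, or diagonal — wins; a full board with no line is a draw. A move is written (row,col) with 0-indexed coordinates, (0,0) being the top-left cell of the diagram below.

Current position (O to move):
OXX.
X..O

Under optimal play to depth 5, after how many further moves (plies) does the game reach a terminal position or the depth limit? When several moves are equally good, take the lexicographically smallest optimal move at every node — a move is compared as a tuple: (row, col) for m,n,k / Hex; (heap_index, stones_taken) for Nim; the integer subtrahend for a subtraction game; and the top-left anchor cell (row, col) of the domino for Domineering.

p1 O@[OXX./X..O]: (0,3)[OXXO/X..O]+0* (1,1)[OXX./XO.O]-1 (1,2)[OXX./X.OO]-1
p2 X@[OXXO/X..O]: (1,1)[OXXO/XX.O]+0* (1,2)[OXXO/X.XO]+0
p3 O@[OXXO/XX.O]: (1,2)[OXXO/XXOO]+0*
p4 X@[OXXO/XXOO] terminal +0; root [OXX./X..O] d5

PV length from [OXX./X..O]: 3 plies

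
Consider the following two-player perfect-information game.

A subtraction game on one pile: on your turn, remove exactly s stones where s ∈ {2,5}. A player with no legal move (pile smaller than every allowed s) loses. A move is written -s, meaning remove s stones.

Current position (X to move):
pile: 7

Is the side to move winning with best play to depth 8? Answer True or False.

X winning at [7]: False

[7] X move#1: -2:-1/5*, -5:-1/2
[5] O move#2: -2:-1/3, -5:+1/0*
[0] end (terminal -1, X#3); searched 7 to 8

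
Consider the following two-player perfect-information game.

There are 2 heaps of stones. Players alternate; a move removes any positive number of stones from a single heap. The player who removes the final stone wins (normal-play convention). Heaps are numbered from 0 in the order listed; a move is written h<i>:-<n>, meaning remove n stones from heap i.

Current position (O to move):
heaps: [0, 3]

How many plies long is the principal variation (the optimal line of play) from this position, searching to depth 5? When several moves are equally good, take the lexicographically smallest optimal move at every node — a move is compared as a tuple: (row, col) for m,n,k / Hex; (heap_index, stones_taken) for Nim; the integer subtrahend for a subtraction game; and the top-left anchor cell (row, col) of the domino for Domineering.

PV length from [(0,3)]: 1 ply

[(0,3)] O move#1: h1:-1:-1/(0,2), h1:-2:-1/(0,1), h1:-3:+1/(0,0)*
[(0,0)] end (terminal -1, X#2); searched (0,3) to 5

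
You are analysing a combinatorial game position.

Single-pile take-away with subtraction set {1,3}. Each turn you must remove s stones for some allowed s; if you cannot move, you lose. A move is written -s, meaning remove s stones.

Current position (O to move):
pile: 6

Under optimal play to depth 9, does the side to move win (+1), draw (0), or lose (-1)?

value(6, O) = -1

ply 1, O at 6 | -1=-1→5*; -3=-1→3
ply 2, X at 5 | -1=+1→4*; -3=+1→2
ply 3, O at 4 | -1=-1→3*; -3=-1→1
ply 4, X at 3 | -1=+1→2*; -3=+1→0
ply 5, O at 2 | -1=-1→1*
ply 6, X at 1 | -1=+1→0*
ply 7: 0 is terminal -1 (O); from 6 depth 9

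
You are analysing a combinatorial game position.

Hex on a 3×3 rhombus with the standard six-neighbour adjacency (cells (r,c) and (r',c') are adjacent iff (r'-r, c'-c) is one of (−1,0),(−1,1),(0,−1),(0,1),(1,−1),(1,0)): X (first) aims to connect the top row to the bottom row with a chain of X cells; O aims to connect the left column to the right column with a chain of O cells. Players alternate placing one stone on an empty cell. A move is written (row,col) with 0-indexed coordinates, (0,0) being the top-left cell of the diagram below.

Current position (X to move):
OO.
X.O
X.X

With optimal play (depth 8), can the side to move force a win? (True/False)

X winning at [OO./X.O/X.X]: False

p1 X@[OO./X.O/X.X]: (0,2)[OOX/X.O/X.X]-1* (1,1)[OO./XXO/X.X]-1 (2,1)[OO./X.O/XXX]-1
p2 O@[OOX/X.O/X.X]: (1,1)[OOX/XOO/X.X]+1* (2,1)[OOX/X.O/XOX]-1
p3 X@[OOX/XOO/X.X] terminal -1; root [OO./X.O/X.X] d8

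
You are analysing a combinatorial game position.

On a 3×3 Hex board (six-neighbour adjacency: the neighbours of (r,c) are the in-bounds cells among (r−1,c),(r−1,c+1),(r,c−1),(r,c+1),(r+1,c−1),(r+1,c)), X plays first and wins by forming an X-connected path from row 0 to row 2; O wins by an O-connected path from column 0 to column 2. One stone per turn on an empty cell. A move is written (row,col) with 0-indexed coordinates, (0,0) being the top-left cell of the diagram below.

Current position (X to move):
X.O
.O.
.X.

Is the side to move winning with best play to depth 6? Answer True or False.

X winning at [X.O/.O./.X.]: False

p1 X@[X.O/.O./.X.]: (0,1)[XXO/.O./.X.]-1* (1,0)[X.O/XO./.X.]-1 (1,2)[X.O/.OX/.X.]-1 (2,0)[X.O/.O./XX.]-1 (2,2)[X.O/.O./.XX]-1
p2 O@[XXO/.O./.X.]: (1,0)[XXO/OO./.X.]+1* (1,2)[XXO/.OO/.X.]+1 (2,0)[XXO/.O./OX.]+1 (2,2)[XXO/.O./.XO]+1
p3 X@[XXO/OO./.X.] terminal -1; root [X.O/.O./.X.] d6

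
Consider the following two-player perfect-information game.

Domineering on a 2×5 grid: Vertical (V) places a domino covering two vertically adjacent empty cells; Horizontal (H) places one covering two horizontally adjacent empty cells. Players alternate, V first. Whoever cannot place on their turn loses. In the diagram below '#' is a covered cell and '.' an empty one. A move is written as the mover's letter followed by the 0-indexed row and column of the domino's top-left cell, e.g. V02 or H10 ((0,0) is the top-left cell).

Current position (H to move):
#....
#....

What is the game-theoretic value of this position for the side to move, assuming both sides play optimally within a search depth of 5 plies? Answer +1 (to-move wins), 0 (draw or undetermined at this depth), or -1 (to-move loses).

ply 1, H at #..../#.... | H01=-1→###../#....; H02=+1→#.##./#....*; H03=-1→#..##/#....; H11=-1→#..../###..; H12=+1→#..../#.##.; H13=-1→#..../#..##
ply 2, V at #.##./#.... | V01=-1→####./##...*; V04=-1→#.###/#...#
ply 3, H at ####./##... | H12=-1→####./####.; H13=+1→####./##.##*
ply 4: ####./##.## is terminal -1 (V); from #..../#.... depth 5

value(#..../#...., H) = +1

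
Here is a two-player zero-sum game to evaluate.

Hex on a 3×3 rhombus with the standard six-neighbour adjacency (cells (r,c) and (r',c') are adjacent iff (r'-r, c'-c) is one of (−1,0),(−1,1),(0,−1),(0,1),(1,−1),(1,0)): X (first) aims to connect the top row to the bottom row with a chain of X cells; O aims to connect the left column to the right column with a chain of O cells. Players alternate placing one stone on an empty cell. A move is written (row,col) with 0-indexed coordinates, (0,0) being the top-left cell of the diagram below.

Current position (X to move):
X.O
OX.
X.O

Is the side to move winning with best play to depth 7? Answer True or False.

p1 X@[X.O/OX./X.O]: (0,1)[XXO/OX./X.O]+1* (1,2)[X.O/OXX/X.O]-1 (2,1)[X.O/OX./XXO]-1
p2 O@[XXO/OX./X.O] terminal -1; root [X.O/OX./X.O] d7

X winning at [X.O/OX./X.O]: True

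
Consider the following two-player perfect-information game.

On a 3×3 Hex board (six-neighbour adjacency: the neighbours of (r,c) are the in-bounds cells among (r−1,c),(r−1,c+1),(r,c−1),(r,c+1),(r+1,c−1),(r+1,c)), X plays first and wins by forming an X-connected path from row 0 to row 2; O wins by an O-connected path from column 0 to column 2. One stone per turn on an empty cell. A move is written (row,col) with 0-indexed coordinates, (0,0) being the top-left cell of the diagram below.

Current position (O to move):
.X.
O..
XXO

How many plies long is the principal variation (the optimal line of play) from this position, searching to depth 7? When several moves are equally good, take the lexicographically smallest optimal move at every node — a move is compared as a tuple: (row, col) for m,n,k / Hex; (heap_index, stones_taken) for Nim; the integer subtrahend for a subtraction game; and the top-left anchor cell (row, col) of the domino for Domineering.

ply 1, O at .X./O../XXO | (0,0)=-1→OX./O../XXO; (0,2)=-1→.XO/O../XXO; (1,1)=+1→.X./OO./XXO*; (1,2)=-1→.X./O.O/XXO
ply 2, X at .X./OO./XXO | (0,0)=-1→XX./OO./XXO*; (0,2)=-1→.XX/OO./XXO; (1,2)=-1→.X./OOX/XXO
ply 3, O at XX./OO./XXO | (0,2)=+1→XXO/OO./XXO*; (1,2)=+1→XX./OOO/XXO
ply 4: XXO/OO./XXO is terminal -1 (X); from .X./O../XXO depth 7

PV length from [.X./O../XXO]: 3 plies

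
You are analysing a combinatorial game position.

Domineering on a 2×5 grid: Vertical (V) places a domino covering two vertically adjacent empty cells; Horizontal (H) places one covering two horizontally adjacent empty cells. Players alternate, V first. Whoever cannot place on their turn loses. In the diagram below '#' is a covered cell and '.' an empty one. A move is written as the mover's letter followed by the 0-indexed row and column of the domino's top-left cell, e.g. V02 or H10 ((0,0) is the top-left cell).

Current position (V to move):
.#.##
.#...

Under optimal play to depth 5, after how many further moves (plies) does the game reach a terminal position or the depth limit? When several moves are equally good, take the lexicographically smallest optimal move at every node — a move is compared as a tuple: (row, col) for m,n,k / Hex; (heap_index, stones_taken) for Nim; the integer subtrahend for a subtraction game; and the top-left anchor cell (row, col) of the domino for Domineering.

PV length from [.#.##/.#...]: 3 plies

p1 V@[.#.##/.#...]: V00[##.##/##...]-1 V02[.####/.##..]+1*
p2 H@[.####/.##..]: H13[.####/.####]-1*
p3 V@[.####/.####]: V00[#####/#####]+1*
p4 H@[#####/#####] terminal -1; root [.#.##/.#...] d5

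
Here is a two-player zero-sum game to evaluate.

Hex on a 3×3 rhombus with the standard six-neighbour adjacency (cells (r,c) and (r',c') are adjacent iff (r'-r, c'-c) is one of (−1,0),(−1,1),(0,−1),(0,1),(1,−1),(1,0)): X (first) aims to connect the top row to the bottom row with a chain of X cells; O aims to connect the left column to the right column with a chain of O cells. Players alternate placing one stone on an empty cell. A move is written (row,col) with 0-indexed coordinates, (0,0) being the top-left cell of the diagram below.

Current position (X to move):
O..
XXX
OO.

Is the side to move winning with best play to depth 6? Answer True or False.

X winning at [O../XXX/OO.]: True

[O../XXX/OO.] X move#1: (0,1):-1/OX./XXX/OO., (0,2):-1/O.X/XXX/OO., (2,2):+1/O../XXX/OOX*
[O../XXX/OOX] O move#2: (0,1):-1/OO./XXX/OOX*, (0,2):-1/O.O/XXX/OOX
[OO./XXX/OOX] X move#3: (0,2):+1/OOX/XXX/OOX*
[OOX/XXX/OOX] end (terminal -1, O#4); searched O../XXX/OO. to 6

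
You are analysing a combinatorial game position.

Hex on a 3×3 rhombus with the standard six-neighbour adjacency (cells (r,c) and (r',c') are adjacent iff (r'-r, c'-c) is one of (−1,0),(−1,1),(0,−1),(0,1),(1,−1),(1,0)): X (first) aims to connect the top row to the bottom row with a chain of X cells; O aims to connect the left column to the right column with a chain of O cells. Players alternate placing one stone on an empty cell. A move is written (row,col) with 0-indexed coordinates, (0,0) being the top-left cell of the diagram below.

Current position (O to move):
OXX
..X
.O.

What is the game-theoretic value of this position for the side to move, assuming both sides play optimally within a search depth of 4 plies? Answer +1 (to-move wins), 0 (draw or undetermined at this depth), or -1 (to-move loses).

[OXX/..X/.O.] O move#1: (1,0):-1/OXX/O.X/.O.*, (1,1):-1/OXX/.OX/.O., (2,0):-1/OXX/..X/OO., (2,2):-1/OXX/..X/.OO
[OXX/O.X/.O.] X move#2: (1,1):+1/OXX/OXX/.O.*, (2,0):+1/OXX/O.X/XO., (2,2):+1/OXX/O.X/.OX
[OXX/OXX/.O.] O move#3: (2,0):-1/OXX/OXX/OO.*, (2,2):-1/OXX/OXX/.OO
[OXX/OXX/OO.] X move#4: (2,2):+1/OXX/OXX/OOX*
[OXX/OXX/OOX] end (terminal -1, O#5); searched OXX/..X/.O. to 4

value(OXX/..X/.O., O) = -1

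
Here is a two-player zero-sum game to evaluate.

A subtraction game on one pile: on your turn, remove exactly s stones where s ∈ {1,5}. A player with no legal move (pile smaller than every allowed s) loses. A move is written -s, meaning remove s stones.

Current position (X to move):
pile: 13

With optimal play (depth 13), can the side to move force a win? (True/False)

X winning at [13]: True

ply 1, X at 13 | -1=+1→12*; -5=+1→8
ply 2, O at 12 | -1=-1→11*; -5=-1→7
ply 3, X at 11 | -1=+1→10*; -5=+1→6
ply 4, O at 10 | -1=-1→9*; -5=-1→5
ply 5, X at 9 | -1=+1→8*; -5=+1→4
ply 6, O at 8 | -1=-1→7*; -5=-1→3
ply 7, X at 7 | -1=+1→6*; -5=+1→2
ply 8, O at 6 | -1=-1→5*; -5=-1→1
ply 9, X at 5 | -1=+1→4*; -5=+1→0
ply 10, O at 4 | -1=-1→3*
ply 11, X at 3 | -1=+1→2*
ply 12, O at 2 | -1=-1→1*
ply 13, X at 1 | -1=+1→0*
ply 14: 0 is terminal -1 (O); from 13 depth 13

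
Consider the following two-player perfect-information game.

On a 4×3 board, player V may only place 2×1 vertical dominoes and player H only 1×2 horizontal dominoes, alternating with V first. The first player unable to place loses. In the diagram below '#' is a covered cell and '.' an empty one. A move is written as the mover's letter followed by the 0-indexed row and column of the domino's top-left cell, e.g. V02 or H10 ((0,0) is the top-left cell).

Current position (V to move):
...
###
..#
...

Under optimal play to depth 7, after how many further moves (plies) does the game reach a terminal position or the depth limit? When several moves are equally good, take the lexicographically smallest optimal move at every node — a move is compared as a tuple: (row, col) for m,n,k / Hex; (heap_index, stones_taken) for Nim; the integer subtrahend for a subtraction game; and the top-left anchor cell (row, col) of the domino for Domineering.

p1 V@[.../###/..#/...]: V20[.../###/#.#/#..]-1 V21[.../###/.##/.#.]+1*
p2 H@[.../###/.##/.#.]: H00[##./###/.##/.#.]-1* H01[.##/###/.##/.#.]-1
p3 V@[##./###/.##/.#.]: V20[##./###/###/##.]+1*
p4 H@[##./###/###/##.] terminal -1; root [.../###/..#/...] d7

PV length from [.../###/..#/...]: 3 plies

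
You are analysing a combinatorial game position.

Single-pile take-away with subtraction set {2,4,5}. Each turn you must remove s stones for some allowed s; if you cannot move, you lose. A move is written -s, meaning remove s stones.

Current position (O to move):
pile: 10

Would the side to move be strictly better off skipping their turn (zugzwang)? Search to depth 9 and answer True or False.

zugzwang(10, O) = False

[10] O move#1: -2:+1/8*, -4:-1/6, -5:-1/5
[8] X move#2: -2:-1/6*, -4:-1/4, -5:-1/3
[6] O move#3: -2:-1/4, -4:-1/2, -5:+1/1*
[1] end (terminal -1, X#4); searched 10 to 9
if O skipped the turn, X would face:
~ [10] X move#1: -2:+1/8*, -4:-1/6, -5:-1/5
~ [8] O move#2: -2:-1/6*, -4:-1/4, -5:-1/3
~ [6] X move#3: -2:-1/4, -4:-1/2, -5:+1/1*
~ [1] end (terminal -1, O#4); searched 10 to 9
compare (O): move=+1 vs pass=-1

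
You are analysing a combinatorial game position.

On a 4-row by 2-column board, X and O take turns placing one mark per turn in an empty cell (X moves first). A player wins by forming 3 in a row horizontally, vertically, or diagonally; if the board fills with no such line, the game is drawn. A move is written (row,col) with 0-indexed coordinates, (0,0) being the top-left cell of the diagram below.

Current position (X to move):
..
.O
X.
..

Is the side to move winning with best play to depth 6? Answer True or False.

p1 X@[../.O/X./..]: (0,0)[X./.O/X./..]+0 (0,1)[.X/.O/X./..]+0 (1,0)[../XO/X./..]+1* (2,1)[../.O/XX/..]+0 (3,0)[../.O/X./X.]+0 (3,1)[../.O/X./.X]+0
p2 O@[../XO/X./..]: (0,0)[O./XO/X./..]-1* (0,1)[.O/XO/X./..]-1 (2,1)[../XO/XO/..]-1 (3,0)[../XO/X./O.]-1 (3,1)[../XO/X./.O]-1
p3 X@[O./XO/X./..]: (0,1)[OX/XO/X./..]+0 (2,1)[O./XO/XX/..]+0 (3,0)[O./XO/X./X.]+1* (3,1)[O./XO/X./.X]+0
p4 O@[O./XO/X./X.] terminal -1; root [../.O/X./..] d6

X winning at [../.O/X./..]: True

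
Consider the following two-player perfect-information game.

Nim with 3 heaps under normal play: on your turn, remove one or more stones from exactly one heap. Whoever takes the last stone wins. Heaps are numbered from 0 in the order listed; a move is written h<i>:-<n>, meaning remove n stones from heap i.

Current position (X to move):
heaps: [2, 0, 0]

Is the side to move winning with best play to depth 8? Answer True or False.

p1 X@[(2,0,0)]: h0:-1[(1,0,0)]-1 h0:-2[(0,0,0)]+1*
p2 O@[(0,0,0)] terminal -1; root [(2,0,0)] d8

X winning at [(2,0,0)]: True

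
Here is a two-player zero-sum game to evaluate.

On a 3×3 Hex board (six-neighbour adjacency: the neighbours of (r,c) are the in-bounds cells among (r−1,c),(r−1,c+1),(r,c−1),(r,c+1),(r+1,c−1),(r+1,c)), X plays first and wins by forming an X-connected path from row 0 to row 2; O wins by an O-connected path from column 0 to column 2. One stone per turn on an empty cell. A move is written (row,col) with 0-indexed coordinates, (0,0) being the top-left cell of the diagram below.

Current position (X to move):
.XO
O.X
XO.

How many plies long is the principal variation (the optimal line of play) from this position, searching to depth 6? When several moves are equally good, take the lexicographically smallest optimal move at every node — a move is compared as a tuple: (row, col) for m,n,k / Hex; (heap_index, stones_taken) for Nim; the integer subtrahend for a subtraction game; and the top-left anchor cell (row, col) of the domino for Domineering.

PV length from [.XO/O.X/XO.]: 1 ply

[.XO/O.X/XO.] X move#1: (0,0):-1/XXO/O.X/XO., (1,1):+1/.XO/OXX/XO.*, (2,2):-1/.XO/O.X/XOX
[.XO/OXX/XO.] end (terminal -1, O#2); searched .XO/O.X/XO. to 6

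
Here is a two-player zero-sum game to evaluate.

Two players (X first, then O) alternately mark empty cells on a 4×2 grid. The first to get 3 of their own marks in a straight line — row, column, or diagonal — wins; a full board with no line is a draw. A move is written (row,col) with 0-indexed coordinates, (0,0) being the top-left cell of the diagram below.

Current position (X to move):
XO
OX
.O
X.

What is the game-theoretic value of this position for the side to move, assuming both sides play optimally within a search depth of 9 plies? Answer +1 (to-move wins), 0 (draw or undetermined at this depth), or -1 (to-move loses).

value(XO/OX/.O/X., X) = 0

p1 X@[XO/OX/.O/X.]: (2,0)[XO/OX/XO/X.]+0* (3,1)[XO/OX/.O/XX]+0
p2 O@[XO/OX/XO/X.]: (3,1)[XO/OX/XO/XO]+0*
p3 X@[XO/OX/XO/XO] terminal +0; root [XO/OX/.O/X.] d9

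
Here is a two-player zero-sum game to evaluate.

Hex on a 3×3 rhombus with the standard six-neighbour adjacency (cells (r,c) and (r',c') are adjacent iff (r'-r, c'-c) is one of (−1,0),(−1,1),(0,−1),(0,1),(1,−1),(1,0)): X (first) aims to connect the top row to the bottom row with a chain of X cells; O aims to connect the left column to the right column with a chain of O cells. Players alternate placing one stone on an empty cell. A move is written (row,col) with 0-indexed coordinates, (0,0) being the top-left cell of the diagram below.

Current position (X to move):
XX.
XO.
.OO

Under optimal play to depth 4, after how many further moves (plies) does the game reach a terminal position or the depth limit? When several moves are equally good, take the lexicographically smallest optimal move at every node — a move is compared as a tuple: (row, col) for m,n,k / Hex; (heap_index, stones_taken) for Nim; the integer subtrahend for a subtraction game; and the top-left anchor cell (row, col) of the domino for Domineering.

ply 1, X at XX./XO./.OO | (0,2)=-1→XXX/XO./.OO; (1,2)=-1→XX./XOX/.OO; (2,0)=+1→XX./XO./XOO*
ply 2: XX./XO./XOO is terminal -1 (O); from XX./XO./.OO depth 4

PV length from [XX./XO./.OO]: 1 ply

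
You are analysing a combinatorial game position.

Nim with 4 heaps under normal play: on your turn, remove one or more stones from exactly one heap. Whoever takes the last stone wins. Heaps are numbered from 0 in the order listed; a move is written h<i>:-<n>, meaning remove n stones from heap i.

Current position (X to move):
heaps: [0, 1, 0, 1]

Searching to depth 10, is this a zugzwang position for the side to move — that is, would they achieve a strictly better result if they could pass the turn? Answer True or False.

zugzwang((0,1,0,1), X) = True

[(0,1,0,1)] X move#1: h1:-1:-1/(0,0,0,1)*, h3:-1:-1/(0,1,0,0)
[(0,0,0,1)] O move#2: h3:-1:+1/(0,0,0,0)*
[(0,0,0,0)] end (terminal -1, X#3); searched (0,1,0,1) to 10
suppose X passes — search the same position with O to move:
pass> [(0,1,0,1)] O move#1: h1:-1:-1/(0,0,0,1)*, h3:-1:-1/(0,1,0,0)
pass> [(0,0,0,1)] X move#2: h3:-1:+1/(0,0,0,0)*
pass> [(0,0,0,0)] end (terminal -1, O#3); searched (0,1,0,1) to 10
for X: play -1, pass +1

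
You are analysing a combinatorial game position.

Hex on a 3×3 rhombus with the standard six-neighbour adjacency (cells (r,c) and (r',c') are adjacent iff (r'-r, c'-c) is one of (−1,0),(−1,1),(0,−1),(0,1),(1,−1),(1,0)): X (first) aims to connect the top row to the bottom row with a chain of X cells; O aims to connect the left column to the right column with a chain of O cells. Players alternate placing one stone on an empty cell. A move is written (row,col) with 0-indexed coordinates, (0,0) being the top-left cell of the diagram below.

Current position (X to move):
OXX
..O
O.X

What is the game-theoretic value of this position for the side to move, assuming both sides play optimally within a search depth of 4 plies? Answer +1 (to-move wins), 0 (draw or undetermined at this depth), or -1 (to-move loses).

value(OXX/..O/O.X, X) = -1

[OXX/..O/O.X] X move#1: (1,0):-1/OXX/X.O/O.X*, (1,1):-1/OXX/.XO/O.X, (2,1):-1/OXX/..O/OXX
[OXX/X.O/O.X] O move#2: (1,1):+1/OXX/XOO/O.X*, (2,1):+1/OXX/X.O/OOX
[OXX/XOO/O.X] end (terminal -1, X#3); searched OXX/..O/O.X to 4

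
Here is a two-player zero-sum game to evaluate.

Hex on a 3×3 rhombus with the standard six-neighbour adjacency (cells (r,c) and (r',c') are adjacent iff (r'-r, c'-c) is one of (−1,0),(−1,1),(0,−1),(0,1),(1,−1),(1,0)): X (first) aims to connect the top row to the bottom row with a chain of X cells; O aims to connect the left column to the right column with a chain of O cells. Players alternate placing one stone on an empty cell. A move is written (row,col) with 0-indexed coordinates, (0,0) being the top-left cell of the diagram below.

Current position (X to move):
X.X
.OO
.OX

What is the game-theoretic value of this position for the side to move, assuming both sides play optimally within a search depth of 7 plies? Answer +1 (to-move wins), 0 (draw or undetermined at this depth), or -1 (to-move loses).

[X.X/.OO/.OX] X move#1: (0,1):-1/XXX/.OO/.OX*, (1,0):-1/X.X/XOO/.OX, (2,0):-1/X.X/.OO/XOX
[XXX/.OO/.OX] O move#2: (1,0):+1/XXX/OOO/.OX*, (2,0):+1/XXX/.OO/OOX
[XXX/OOO/.OX] end (terminal -1, X#3); searched X.X/.OO/.OX to 7

value(X.X/.OO/.OX, X) = -1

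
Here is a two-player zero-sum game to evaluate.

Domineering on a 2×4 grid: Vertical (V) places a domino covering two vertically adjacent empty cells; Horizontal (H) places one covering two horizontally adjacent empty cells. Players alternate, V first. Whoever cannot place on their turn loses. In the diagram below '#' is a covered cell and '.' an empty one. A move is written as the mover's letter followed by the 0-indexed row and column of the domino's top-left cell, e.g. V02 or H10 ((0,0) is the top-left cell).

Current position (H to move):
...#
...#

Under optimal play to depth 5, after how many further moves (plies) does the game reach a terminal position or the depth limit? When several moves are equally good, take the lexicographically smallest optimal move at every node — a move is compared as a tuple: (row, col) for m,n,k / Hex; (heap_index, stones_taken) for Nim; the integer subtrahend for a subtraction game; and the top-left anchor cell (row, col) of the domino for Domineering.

ply 1, H at ...#/...# | H00=+1→##.#/...#*; H01=+1→.###/...#; H10=+1→...#/##.#; H11=+1→...#/.###
ply 2, V at ##.#/...# | V02=-1→####/..##*
ply 3, H at ####/..## | H10=+1→####/####*
ply 4: ####/#### is terminal -1 (V); from ...#/...# depth 5

PV length from [...#/...#]: 3 plies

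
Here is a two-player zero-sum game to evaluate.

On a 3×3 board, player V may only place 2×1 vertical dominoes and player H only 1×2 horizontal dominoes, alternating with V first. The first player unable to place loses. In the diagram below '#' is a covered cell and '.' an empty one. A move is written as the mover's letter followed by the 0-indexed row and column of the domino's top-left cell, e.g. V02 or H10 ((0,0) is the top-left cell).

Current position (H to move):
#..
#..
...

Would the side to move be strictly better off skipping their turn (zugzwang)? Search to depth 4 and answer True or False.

[#../#../...] H move#1: H01:-1/###/#../..., H11:+1/#../###/...*, H20:-1/#../#../##., H21:-1/#../#../.##
[#../###/...] end (terminal -1, V#2); searched #../#../... to 4
if H skipped the turn, V would face:
~ [#../#../...] V move#1: V01:+1/##./##./...*, V02:+1/#.#/#.#/..., V11:+1/#../##./.#., V12:+1/#../#.#/..#
~ [##./##./...] H move#2: H20:-1/##./##./##.*, H21:-1/##./##./.##
~ [##./##./##.] V move#3: V02:+1/###/###/##.*, V12:+1/##./###/###
~ [###/###/##.] end (terminal -1, H#4); searched #../#../... to 4
compare (H): move=+1 vs pass=-1

zugzwang(#../#../..., H) = False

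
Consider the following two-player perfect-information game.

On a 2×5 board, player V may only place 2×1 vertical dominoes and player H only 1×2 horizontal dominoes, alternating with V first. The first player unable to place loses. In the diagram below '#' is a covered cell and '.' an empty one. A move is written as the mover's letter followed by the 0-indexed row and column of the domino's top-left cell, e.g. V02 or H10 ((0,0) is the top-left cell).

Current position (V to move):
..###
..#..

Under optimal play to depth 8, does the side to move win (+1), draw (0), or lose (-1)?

[..###/..#..] V move#1: V00:+1/#.###/#.#..*, V01:+1/.####/.##..
[#.###/#.#..] H move#2: H13:-1/#.###/#.###*
[#.###/#.###] V move#3: V01:+1/#####/#####*
[#####/#####] end (terminal -1, H#4); searched ..###/..#.. to 8

value(..###/..#.., V) = +1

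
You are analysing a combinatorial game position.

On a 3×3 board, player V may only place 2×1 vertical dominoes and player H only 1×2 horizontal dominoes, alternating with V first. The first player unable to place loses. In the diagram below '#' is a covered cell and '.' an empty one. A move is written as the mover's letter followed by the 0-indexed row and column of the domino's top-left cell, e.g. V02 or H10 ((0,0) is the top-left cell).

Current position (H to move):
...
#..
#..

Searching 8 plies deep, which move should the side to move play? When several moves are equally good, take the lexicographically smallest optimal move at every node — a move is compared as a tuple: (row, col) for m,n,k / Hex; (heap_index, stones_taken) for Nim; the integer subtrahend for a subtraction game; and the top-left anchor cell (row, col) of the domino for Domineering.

H's best at [.../#../#..]: H11

ply 1, H at .../#../#.. | H00=-1→##./#../#..; H01=-1→.##/#../#..; H11=+1→.../###/#..*; H21=-1→.../#../###
ply 2: .../###/#.. is terminal -1 (V); from .../#../#.. depth 8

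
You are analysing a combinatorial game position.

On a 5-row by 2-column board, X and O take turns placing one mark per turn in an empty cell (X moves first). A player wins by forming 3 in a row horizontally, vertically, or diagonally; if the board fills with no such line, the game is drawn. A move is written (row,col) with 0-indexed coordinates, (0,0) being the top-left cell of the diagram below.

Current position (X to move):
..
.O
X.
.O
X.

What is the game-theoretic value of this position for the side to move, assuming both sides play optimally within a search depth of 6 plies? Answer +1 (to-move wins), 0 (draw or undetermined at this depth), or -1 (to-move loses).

value(../.O/X./.O/X., X) = +1

p1 X@[../.O/X./.O/X.]: (0,0)[X./.O/X./.O/X.]-1 (0,1)[.X/.O/X./.O/X.]-1 (1,0)[../XO/X./.O/X.]-1 (2,1)[../.O/XX/.O/X.]+0 (3,0)[../.O/X./XO/X.]+1* (4,1)[../.O/X./.O/XX]-1
p2 O@[../.O/X./XO/X.] terminal -1; root [../.O/X./.O/X.] d6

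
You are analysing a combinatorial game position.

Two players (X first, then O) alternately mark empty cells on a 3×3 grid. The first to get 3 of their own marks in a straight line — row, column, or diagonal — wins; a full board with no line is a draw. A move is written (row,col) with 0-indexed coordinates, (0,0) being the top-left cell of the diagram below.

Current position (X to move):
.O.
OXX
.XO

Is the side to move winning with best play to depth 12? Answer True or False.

X winning at [.O./OXX/.XO]: False

ply 1, X at .O./OXX/.XO | (0,0)=+0→XO./OXX/.XO*; (0,2)=+0→.OX/OXX/.XO; (2,0)=+0→.O./OXX/XXO
ply 2, O at XO./OXX/.XO | (0,2)=+0→XOO/OXX/.XO*; (2,0)=+0→XO./OXX/OXO
ply 3, X at XOO/OXX/.XO | (2,0)=+0→XOO/OXX/XXO*
ply 4: XOO/OXX/XXO is terminal +0 (O); from .O./OXX/.XO depth 12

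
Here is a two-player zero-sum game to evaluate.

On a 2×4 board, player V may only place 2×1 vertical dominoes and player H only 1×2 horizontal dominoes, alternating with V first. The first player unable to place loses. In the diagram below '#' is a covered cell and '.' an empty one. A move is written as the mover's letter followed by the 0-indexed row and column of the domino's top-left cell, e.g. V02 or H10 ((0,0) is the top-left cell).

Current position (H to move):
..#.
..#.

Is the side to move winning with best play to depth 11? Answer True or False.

H winning at [..#./..#.]: True

[..#./..#.] H move#1: H00:+1/###./..#.*, H10:+1/..#./###.
[###./..#.] V move#2: V03:-1/####/..##*
[####/..##] H move#3: H10:+1/####/####*
[####/####] end (terminal -1, V#4); searched ..#./..#. to 11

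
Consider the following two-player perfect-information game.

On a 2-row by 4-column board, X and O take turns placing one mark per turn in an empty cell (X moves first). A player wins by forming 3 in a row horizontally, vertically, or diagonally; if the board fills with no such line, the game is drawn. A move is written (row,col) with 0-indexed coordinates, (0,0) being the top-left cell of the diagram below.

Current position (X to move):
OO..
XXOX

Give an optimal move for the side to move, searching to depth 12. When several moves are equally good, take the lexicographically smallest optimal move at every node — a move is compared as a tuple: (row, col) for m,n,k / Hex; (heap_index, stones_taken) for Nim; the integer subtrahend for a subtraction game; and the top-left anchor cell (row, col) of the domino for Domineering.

ply 1, X at OO../XXOX | (0,2)=+0→OOX./XXOX*; (0,3)=-1→OO.X/XXOX
ply 2, O at OOX./XXOX | (0,3)=+0→OOXO/XXOX*
ply 3: OOXO/XXOX is terminal +0 (X); from OO../XXOX depth 12

X's best at [OO../XXOX]: (0,2)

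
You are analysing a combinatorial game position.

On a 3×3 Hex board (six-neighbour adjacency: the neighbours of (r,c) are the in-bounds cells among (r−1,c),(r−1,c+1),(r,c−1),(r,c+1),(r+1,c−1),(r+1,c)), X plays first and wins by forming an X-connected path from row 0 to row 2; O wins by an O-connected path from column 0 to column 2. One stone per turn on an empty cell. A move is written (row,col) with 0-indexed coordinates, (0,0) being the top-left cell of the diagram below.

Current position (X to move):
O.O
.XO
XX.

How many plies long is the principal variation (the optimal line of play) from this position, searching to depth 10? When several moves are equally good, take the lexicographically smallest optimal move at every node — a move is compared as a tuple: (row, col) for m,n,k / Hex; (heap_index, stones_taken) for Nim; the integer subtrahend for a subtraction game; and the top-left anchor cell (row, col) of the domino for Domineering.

[O.O/.XO/XX.] X move#1: (0,1):+1/OXO/.XO/XX.*, (1,0):-1/O.O/XXO/XX., (2,2):-1/O.O/.XO/XXX
[OXO/.XO/XX.] end (terminal -1, O#2); searched O.O/.XO/XX. to 10

PV length from [O.O/.XO/XX.]: 1 ply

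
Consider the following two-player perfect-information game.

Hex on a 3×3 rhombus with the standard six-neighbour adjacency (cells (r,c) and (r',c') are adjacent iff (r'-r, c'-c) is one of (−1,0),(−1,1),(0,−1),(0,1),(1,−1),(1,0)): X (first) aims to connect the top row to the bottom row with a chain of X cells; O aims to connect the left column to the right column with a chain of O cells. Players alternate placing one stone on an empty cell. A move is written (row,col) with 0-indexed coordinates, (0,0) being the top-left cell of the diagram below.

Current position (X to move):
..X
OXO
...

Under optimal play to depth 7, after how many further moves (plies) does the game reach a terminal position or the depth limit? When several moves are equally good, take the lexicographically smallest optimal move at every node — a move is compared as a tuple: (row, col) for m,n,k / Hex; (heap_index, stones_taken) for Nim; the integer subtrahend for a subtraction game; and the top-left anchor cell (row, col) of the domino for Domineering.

PV length from [..X/OXO/...]: 3 plies

[..X/OXO/...] X move#1: (0,0):+1/X.X/OXO/...*, (0,1):+1/.XX/OXO/..., (2,0):+1/..X/OXO/X.., (2,1):+1/..X/OXO/.X., (2,2):+1/..X/OXO/..X
[X.X/OXO/...] O move#2: (0,1):-1/XOX/OXO/...*, (2,0):-1/X.X/OXO/O.., (2,1):-1/X.X/OXO/.O., (2,2):-1/X.X/OXO/..O
[XOX/OXO/...] X move#3: (2,0):+1/XOX/OXO/X..*, (2,1):+1/XOX/OXO/.X., (2,2):+1/XOX/OXO/..X
[XOX/OXO/X..] end (terminal -1, O#4); searched ..X/OXO/... to 7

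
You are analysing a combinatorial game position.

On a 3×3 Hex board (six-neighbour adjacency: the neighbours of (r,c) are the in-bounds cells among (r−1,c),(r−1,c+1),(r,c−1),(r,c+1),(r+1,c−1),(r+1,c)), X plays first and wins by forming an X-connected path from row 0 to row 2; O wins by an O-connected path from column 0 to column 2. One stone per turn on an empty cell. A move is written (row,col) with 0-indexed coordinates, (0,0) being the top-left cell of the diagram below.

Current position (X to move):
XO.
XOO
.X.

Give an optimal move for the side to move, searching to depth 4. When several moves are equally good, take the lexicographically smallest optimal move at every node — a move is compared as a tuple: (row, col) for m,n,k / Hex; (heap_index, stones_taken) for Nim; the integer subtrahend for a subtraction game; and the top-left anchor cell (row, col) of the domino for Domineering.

p1 X@[XO./XOO/.X.]: (0,2)[XOX/XOO/.X.]-1 (2,0)[XO./XOO/XX.]+1* (2,2)[XO./XOO/.XX]-1
p2 O@[XO./XOO/XX.] terminal -1; root [XO./XOO/.X.] d4

X's best at [XO./XOO/.X.]: (2,0)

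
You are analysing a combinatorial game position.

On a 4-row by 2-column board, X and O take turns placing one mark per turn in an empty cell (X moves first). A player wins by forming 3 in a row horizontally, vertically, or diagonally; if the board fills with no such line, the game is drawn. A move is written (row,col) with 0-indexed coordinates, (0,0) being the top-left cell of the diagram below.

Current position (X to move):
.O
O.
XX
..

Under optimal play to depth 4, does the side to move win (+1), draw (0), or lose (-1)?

value(.O/O./XX/.., X) = 0

[.O/O./XX/..] X move#1: (0,0):+0/XO/O./XX/..*, (1,1):+0/.O/OX/XX/.., (3,0):+0/.O/O./XX/X., (3,1):+0/.O/O./XX/.X
[XO/O./XX/..] O move#2: (1,1):+0/XO/OO/XX/..*, (3,0):+0/XO/O./XX/O., (3,1):+0/XO/O./XX/.O
[XO/OO/XX/..] X move#3: (3,0):+0/XO/OO/XX/X.*, (3,1):+0/XO/OO/XX/.X
[XO/OO/XX/X.] O move#4: (3,1):+0/XO/OO/XX/XO*
[XO/OO/XX/XO] end (terminal +0, X#5); searched .O/O./XX/.. to 4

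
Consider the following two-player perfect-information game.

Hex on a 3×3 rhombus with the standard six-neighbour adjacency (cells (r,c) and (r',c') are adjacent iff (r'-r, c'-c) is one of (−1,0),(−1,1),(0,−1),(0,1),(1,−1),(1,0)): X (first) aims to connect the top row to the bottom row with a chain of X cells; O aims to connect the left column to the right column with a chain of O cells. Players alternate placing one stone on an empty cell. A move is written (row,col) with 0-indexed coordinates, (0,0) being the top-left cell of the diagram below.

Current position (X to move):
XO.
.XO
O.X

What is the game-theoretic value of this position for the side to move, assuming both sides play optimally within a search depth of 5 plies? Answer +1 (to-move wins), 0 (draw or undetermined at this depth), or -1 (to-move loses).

ply 1, X at XO./.XO/O.X | (0,2)=-1→XOX/.XO/O.X; (1,0)=-1→XO./XXO/O.X; (2,1)=+1→XO./.XO/OXX*
ply 2, O at XO./.XO/OXX | (0,2)=-1→XOO/.XO/OXX*; (1,0)=-1→XO./OXO/OXX
ply 3, X at XOO/.XO/OXX | (1,0)=+1→XOO/XXO/OXX*
ply 4: XOO/XXO/OXX is terminal -1 (O); from XO./.XO/O.X depth 5

value(XO./.XO/O.X, X) = +1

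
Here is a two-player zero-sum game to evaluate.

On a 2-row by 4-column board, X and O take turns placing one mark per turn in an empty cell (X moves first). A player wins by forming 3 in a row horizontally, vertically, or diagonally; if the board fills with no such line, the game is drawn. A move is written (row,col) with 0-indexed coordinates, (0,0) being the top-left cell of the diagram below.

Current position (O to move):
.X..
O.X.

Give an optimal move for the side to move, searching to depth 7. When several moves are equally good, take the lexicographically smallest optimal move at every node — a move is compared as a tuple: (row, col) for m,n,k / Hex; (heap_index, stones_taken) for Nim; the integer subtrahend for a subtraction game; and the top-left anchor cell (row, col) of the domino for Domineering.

O's best at [.X../O.X.]: (0,0)

ply 1, O at .X../O.X. | (0,0)=+0→OX../O.X.*; (0,2)=+0→.XO./O.X.; (0,3)=+0→.X.O/O.X.; (1,1)=-1→.X../OOX.; (1,3)=-1→.X../O.XO
ply 2, X at OX../O.X. | (0,2)=+0→OXX./O.X.*; (0,3)=+0→OX.X/O.X.; (1,1)=+0→OX../OXX.; (1,3)=+0→OX../O.XX
ply 3, O at OXX./O.X. | (0,3)=+0→OXXO/O.X.*; (1,1)=-1→OXX./OOX.; (1,3)=-1→OXX./O.XO
ply 4, X at OXXO/O.X. | (1,1)=+0→OXXO/OXX.*; (1,3)=+0→OXXO/O.XX
ply 5, O at OXXO/OXX. | (1,3)=+0→OXXO/OXXO*
ply 6: OXXO/OXXO is terminal +0 (X); from .X../O.X. depth 7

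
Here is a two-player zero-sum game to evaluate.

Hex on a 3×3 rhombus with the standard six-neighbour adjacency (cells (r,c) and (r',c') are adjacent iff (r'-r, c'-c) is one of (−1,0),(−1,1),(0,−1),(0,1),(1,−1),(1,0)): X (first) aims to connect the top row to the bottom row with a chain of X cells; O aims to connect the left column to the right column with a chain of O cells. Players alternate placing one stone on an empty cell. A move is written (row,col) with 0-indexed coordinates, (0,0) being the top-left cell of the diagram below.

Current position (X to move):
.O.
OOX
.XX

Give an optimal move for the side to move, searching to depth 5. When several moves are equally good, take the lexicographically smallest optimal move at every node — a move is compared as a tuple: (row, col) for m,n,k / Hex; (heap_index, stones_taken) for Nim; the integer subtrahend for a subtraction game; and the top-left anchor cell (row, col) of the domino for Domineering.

p1 X@[.O./OOX/.XX]: (0,0)[XO./OOX/.XX]-1 (0,2)[.OX/OOX/.XX]+1* (2,0)[.O./OOX/XXX]-1
p2 O@[.OX/OOX/.XX] terminal -1; root [.O./OOX/.XX] d5

X's best at [.O./OOX/.XX]: (0,2)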